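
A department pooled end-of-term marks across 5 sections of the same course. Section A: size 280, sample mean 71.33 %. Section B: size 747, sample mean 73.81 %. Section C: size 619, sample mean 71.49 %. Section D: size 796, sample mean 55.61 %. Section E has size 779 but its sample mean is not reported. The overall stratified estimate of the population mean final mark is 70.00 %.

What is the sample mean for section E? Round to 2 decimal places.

79.39

Σ Nₕx̄ₕ = N·μ, so 779·x̄_E = 3221·70.00 − (280·71.33 + 747·73.81 + 619·71.49 + 796·55.61).
= 225470 − 163626.34 = 61843.66.
x̄_E = 61843.66 / 779 = 79.3885... → 79.39.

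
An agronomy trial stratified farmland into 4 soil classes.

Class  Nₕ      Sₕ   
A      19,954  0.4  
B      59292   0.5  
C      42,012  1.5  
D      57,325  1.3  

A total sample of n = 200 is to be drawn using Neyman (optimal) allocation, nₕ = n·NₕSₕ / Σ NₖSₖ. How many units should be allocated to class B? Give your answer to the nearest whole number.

Σ NₕSₕ = 19954·0.4 + 59292·0.5 + 42012·1.5 + 57325·1.3 = 175168.1.
Share for B: 29646/175168.1 = 0.16924.
n_B = 200 × 0.16924 = 33.849... → 34.

34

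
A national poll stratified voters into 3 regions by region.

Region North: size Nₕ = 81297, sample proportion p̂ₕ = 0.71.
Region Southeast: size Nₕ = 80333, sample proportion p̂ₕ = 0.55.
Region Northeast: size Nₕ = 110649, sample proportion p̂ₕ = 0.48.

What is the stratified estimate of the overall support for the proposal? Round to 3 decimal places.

N = 81297 + 80333 + 110649 = 272279.
Overall proportion = Σ (Nₕ/N)·p̂ₕ.
Σ Nₕp̂ₕ = 57720.87 + 44183.15 + 53111.52 = 155015.54.
155015.54 / 272279 = 0.56933... → 0.569.

0.569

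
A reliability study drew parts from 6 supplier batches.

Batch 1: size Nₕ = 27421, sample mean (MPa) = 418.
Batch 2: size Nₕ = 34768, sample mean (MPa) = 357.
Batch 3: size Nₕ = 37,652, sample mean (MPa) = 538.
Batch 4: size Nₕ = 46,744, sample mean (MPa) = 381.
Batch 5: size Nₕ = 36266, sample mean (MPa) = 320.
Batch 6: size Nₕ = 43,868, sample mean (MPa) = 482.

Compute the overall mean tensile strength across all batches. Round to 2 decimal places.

417.65

N = 27421 + 34768 + 37652 + 46744 + 36266 + 43868 = 226719.
The stratified mean weights each stratum mean by its population share Nₕ/N.
Σ Nₕx̄ₕ = 27421·418 + 34768·357 + 37652·538 + 46744·381 + 36266·320 + 43868·482 = 11461978 + 12412176 + 20256776 + 17809464 + 11605120 + 21144376 = 94689890.
Divide by N: 94689890 / 226719 = 417.6531... → 417.65.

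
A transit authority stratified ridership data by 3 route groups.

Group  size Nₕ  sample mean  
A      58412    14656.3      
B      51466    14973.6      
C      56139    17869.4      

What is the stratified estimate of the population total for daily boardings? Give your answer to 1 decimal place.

A: 58412·14656.3 = 856103795.6
B: 51466·14973.6 = 770631297.6
C: 56139·17869.4 = 1003170246.6
τ̂ = Σ Nₕx̄ₕ = 2629905339.8.

2629905339.8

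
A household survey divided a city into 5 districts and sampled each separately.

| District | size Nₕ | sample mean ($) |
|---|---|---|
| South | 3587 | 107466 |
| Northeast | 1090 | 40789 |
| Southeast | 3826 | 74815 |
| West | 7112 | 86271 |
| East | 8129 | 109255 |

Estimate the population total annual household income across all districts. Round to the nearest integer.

2217875989

Population total = Σ Nₕ·x̄ₕ (each stratum's size times its mean).
3587·107466 + 1090·40789 + 3826·74815 + 7112·86271 + 8129·109255 = 385480542 + 44460010 + 286242190 + 613559352 + 888133895 = 2217875989.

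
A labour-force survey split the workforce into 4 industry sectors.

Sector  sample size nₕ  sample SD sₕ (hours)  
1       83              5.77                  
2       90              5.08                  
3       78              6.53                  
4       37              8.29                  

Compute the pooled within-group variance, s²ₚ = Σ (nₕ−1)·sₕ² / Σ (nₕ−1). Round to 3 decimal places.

Degrees of freedom: 82 + 89 + 77 + 36 = 284.
Σ(nₕ−1)sₕ² = 82·33.2929 + 89·25.8064 + 77·42.6409 + 36·68.7241 = 10784.2043.
s²ₚ = 10784.2043 / 284 = 37.97255... → 37.973.

37.973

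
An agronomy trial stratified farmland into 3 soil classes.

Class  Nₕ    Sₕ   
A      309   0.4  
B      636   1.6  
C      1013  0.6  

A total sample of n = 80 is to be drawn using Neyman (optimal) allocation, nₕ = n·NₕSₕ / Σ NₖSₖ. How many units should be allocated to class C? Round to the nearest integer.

28

Σ NₕSₕ = 309·0.4 + 636·1.6 + 1013·0.6 = 1749.
Share for C: 607.8/1749 = 0.34751.
n_C = 80 × 0.34751 = 27.801... → 28.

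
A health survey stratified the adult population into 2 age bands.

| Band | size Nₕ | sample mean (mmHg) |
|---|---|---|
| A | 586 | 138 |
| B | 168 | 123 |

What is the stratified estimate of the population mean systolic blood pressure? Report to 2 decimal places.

134.66

x̄_st = (Σ Nₕx̄ₕ) / (Σ Nₕ) = (586·138 + 168·123) / 754
= 101532 / 754 = 134.6578... → 134.66.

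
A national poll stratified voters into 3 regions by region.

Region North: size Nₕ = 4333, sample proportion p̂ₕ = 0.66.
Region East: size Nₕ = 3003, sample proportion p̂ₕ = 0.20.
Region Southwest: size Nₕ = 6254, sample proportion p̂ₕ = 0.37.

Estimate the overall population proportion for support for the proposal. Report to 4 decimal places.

0.4249

Wₕ = Nₕ/N with N = 13590: 0.3188, 0.2210, 0.4602.
p̂_st = 0.3188·0.66 + 0.2210·0.20 + 0.4602·0.37 ≈ 0.424898... → 0.4249.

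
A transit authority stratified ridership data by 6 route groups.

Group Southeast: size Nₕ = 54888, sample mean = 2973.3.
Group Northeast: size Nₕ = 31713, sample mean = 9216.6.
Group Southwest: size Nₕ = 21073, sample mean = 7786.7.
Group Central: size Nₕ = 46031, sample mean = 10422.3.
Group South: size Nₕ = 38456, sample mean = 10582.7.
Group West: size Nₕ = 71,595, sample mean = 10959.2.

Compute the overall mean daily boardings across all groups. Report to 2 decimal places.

8685.74

N = 263756; weights Wₕ = Nₕ/N = (0.2081, 0.1202, 0.0799, 0.1745, 0.1458, 0.2714).
x̄_st = Σ Wₕ·x̄ₕ = 0.2081·2973.3 + 0.1202·9216.6 + 0.0799·7786.7 + 0.1745·10422.3 + 0.1458·10582.7 + 0.2714·10959.2 ≈ 8685.7352...
→ 8685.74.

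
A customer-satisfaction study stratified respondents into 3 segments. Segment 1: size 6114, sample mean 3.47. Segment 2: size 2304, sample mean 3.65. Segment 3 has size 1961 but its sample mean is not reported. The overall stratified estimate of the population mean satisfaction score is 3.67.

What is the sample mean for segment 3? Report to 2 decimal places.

N = 6114 + 2304 + 1961 = 10379.
Overall total = μ·N = 3.67·10379 = 38090.93.
Subtract the known strata: 6114·3.47 + 2304·3.65 = 29625.18.
Remaining total for segment 3: 38090.93 − 29625.18 = 8465.75.
Divide by its size: 8465.75 / 1961 = 4.3171... → 4.32.

4.32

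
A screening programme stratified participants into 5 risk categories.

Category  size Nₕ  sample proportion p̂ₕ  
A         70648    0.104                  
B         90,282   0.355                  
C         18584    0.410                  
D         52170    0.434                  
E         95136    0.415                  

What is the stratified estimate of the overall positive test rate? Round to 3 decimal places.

Wₕ = Nₕ/N with N = 326820: 0.2162, 0.2762, 0.0569, 0.1596, 0.2911.
p̂_st = 0.2162·0.104 + 0.2762·0.355 + 0.0569·0.410 + 0.1596·0.434 + 0.2911·0.415 ≈ 0.33395... → 0.334.

0.334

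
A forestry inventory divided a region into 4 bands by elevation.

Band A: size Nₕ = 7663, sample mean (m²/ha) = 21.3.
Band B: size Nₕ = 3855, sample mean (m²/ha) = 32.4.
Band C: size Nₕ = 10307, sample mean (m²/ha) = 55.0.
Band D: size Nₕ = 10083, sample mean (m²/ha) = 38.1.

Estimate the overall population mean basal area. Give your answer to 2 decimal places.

x̄_st = (Σ Nₕx̄ₕ) / (Σ Nₕ) = (7663·21.3 + 3855·32.4 + 10307·55.0 + 10083·38.1) / 31908
= 1239171.2 / 31908 = 38.8358... → 38.84.

38.84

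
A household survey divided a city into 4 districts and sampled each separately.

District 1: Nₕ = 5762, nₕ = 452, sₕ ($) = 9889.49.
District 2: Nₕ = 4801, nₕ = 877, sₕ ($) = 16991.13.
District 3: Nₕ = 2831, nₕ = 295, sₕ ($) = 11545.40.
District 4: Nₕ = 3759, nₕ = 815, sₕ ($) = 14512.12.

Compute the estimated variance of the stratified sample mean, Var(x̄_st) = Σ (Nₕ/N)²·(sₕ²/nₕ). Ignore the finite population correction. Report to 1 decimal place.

74922.8

N = 17153; Wₕ = Nₕ/N.
district 1: (5762/17153)²·9889.49²/452 = 24416.0659
district 2: (4801/17153)²·16991.13²/877 = 25788.6239
district 3: (2831/17153)²·11545.40²/295 = 12308.2275
district 4: (3759/17153)²·14512.12²/815 = 12409.9088
Sum = 74922.8262 → 74922.8.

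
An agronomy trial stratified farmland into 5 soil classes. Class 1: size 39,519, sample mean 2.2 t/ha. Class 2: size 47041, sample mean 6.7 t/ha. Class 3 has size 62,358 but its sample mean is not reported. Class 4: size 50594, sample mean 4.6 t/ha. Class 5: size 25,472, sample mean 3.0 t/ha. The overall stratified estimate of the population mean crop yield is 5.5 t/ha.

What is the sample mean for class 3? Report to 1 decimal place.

N = 39519 + 47041 + 62358 + 50594 + 25472 = 224984.
Overall total = μ·N = 5.5·224984 = 1237412.
Subtract the known strata: 39519·2.2 + 47041·6.7 + 50594·4.6 + 25472·3.0 = 711264.9.
Remaining total for class 3: 1237412 − 711264.9 = 526147.1.
Divide by its size: 526147.1 / 62358 = 8.438... → 8.4.

8.4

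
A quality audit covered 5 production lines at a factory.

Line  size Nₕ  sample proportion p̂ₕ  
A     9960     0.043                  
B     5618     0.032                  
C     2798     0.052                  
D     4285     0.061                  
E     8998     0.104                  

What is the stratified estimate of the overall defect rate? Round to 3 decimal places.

N = 9960 + 5618 + 2798 + 4285 + 8998 = 31659.
Overall proportion = Σ (Nₕ/N)·p̂ₕ.
Σ Nₕp̂ₕ = 428.28 + 179.776 + 145.496 + 261.385 + 935.792 = 1950.729.
1950.729 / 31659 = 0.06162... → 0.062.

0.062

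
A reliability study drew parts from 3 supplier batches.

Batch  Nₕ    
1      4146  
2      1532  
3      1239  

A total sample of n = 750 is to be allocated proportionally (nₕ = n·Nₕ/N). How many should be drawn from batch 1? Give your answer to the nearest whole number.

N = 4146 + 1532 + 1239 = 6917.
n_1 = 750·4146/6917 = 449.545... → 450.

450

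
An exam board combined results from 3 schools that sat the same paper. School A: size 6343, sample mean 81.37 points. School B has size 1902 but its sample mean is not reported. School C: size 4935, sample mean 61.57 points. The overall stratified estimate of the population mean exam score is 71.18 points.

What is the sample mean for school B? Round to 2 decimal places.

62.13

Σ Nₕx̄ₕ = N·μ, so 1902·x̄_B = 13180·71.18 − (6343·81.37 + 4935·61.57).
= 938152.4 − 819977.86 = 118174.54.
x̄_B = 118174.54 / 1902 = 62.1317... → 62.13.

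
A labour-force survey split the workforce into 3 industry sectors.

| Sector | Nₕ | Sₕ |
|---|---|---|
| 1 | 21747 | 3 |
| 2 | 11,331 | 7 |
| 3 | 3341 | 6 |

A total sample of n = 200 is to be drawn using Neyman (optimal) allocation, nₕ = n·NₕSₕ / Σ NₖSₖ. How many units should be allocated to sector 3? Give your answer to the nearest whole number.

24

1: NₕSₕ = 21747·3 = 65241
2: NₕSₕ = 11331·7 = 79317
3: NₕSₕ = 3341·6 = 20046
Σ NₕSₕ = 164604.
n_3 = 200·20046/164604 = 24.357... → 24.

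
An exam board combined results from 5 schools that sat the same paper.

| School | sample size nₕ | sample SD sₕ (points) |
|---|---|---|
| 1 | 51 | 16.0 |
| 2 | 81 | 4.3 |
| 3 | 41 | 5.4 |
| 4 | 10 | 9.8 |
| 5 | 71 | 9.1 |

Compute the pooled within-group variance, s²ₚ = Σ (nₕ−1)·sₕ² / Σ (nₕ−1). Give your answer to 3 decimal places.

88.782

Degrees of freedom: 50 + 80 + 40 + 9 + 70 = 249.
Σ(nₕ−1)sₕ² = 50·256 + 80·18.49 + 40·29.16 + 9·96.04 + 70·82.81 = 22106.66.
s²ₚ = 22106.66 / 249 = 88.78177... → 88.782.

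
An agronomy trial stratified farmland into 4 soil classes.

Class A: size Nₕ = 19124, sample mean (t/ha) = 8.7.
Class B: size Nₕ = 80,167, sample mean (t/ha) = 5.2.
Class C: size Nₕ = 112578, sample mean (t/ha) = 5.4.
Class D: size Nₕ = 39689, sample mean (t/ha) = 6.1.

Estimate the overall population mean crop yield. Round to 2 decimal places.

N = 19124 + 80167 + 112578 + 39689 = 251558.
Overall mean = Σ (Nₕ/N)·x̄ₕ — weight by population share, not a simple average.
Σ Nₕx̄ₕ = 19124·8.7 + 80167·5.2 + 112578·5.4 + 39689·6.1 = 166378.8 + 416868.4 + 607921.2 + 242102.9 = 1433271.3.
Divide by N: 1433271.3 / 251558 = 5.6976... → 5.70.

5.70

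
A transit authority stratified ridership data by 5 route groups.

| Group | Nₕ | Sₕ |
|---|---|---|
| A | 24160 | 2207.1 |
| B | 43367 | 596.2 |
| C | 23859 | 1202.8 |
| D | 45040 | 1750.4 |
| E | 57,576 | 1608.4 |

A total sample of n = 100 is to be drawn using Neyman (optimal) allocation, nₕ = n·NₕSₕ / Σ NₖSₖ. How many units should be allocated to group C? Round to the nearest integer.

Σ NₕSₕ = 24160·2207.1 + 43367·596.2 + 23859·1202.8 + 45040·1750.4 + 57576·1608.4 = 279319801.
Share for C: 28697605.2/279319801 = 0.10274.
n_C = 100 × 0.10274 = 10.274... → 10.

10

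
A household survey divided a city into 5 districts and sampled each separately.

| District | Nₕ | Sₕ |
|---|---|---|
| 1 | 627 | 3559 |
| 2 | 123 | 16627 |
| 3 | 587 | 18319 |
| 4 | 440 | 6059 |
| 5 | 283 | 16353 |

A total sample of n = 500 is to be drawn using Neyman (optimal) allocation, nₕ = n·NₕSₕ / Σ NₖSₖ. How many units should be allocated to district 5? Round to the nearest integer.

104

Σ NₕSₕ = 627·3559 + 123·16627 + 587·18319 + 440·6059 + 283·16353 = 22323726.
Share for 5: 4627899/22323726 = 0.20731.
n_5 = 500 × 0.20731 = 103.654... → 104.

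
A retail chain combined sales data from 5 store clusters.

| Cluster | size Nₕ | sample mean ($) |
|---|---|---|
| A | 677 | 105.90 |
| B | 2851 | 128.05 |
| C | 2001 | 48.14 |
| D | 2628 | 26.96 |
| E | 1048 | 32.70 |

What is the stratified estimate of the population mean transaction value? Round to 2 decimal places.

N = 677 + 2851 + 2001 + 2628 + 1048 = 9205.
The stratified mean weights each stratum mean by its population share Nₕ/N.
Σ Nₕx̄ₕ = 677·105.90 + 2851·128.05 + 2001·48.14 + 2628·26.96 + 1048·32.70 = 71694.3 + 365070.55 + 96328.14 + 70850.88 + 34269.6 = 638213.47.
Divide by N: 638213.47 / 9205 = 69.3333... → 69.33.

69.33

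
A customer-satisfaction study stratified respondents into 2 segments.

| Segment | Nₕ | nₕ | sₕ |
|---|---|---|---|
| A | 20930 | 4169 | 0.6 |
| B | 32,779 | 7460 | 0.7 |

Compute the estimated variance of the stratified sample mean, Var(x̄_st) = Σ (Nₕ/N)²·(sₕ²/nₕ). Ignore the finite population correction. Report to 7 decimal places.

N = 53709; Wₕ = Nₕ/N.
segment A: (20930/53709)²·0.6²/4169 = 0.0000131134
segment B: (32779/53709)²·0.7²/7460 = 0.0000244655
Sum = 0.0000375789 → 0.0000376.

0.0000376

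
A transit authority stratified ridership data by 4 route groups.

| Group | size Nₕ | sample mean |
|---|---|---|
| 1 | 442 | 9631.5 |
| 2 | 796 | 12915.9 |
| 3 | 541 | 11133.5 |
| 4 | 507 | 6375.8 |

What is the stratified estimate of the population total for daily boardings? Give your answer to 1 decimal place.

1: 442·9631.5 = 4257123
2: 796·12915.9 = 10281056.4
3: 541·11133.5 = 6023223.5
4: 507·6375.8 = 3232530.6
τ̂ = Σ Nₕx̄ₕ = 23793933.5.

23793933.5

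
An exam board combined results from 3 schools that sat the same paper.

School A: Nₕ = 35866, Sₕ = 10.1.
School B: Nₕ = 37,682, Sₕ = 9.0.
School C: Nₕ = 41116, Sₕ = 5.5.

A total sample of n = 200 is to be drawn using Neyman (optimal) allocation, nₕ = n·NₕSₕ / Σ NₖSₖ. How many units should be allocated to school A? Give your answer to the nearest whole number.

78

Σ NₕSₕ = 35866·10.1 + 37682·9.0 + 41116·5.5 = 927522.6.
Share for A: 362246.6/927522.6 = 0.39055.
n_A = 200 × 0.39055 = 78.111... → 78.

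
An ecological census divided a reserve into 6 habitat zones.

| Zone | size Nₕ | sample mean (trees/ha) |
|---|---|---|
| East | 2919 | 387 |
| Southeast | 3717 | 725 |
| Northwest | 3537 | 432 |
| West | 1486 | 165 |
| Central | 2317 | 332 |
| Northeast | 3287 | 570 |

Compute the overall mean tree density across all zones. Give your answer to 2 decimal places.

N = 2919 + 3717 + 3537 + 1486 + 2317 + 3287 = 17263.
Overall mean = Σ (Nₕ/N)·x̄ₕ — weight by population share, not a simple average.
Σ Nₕx̄ₕ = 2919·387 + 3717·725 + 3537·432 + 1486·165 + 2317·332 + 3287·570 = 1129653 + 2694825 + 1527984 + 245190 + 769244 + 1873590 = 8240486.
Divide by N: 8240486 / 17263 = 477.3496... → 477.35.

477.35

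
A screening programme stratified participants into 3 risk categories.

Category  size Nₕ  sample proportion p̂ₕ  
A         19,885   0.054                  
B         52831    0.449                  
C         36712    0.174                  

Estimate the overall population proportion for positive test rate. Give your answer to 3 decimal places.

N = 19885 + 52831 + 36712 = 109428.
Overall proportion = Σ (Nₕ/N)·p̂ₕ.
Σ Nₕp̂ₕ = 1073.79 + 23721.119 + 6387.888 = 31182.797.
31182.797 / 109428 = 0.28496... → 0.285.

0.285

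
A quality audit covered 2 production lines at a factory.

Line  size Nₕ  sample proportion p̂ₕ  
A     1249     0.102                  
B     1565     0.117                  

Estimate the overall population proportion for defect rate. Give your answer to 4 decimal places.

Wₕ = Nₕ/N with N = 2814: 0.4439, 0.5561.
p̂_st = 0.4439·0.102 + 0.5561·0.117 ≈ 0.110342... → 0.1103.

0.1103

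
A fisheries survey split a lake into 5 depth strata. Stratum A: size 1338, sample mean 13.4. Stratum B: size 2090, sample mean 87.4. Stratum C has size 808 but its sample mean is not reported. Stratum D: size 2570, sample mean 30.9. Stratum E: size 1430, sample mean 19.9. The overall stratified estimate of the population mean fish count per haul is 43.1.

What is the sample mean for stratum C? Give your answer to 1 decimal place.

Σ Nₕx̄ₕ = N·μ, so 808·x̄_C = 8236·43.1 − (1338·13.4 + 2090·87.4 + 2570·30.9 + 1430·19.9).
= 354971.6 − 308465.2 = 46506.4.
x̄_C = 46506.4 / 808 = 57.557... → 57.6.

57.6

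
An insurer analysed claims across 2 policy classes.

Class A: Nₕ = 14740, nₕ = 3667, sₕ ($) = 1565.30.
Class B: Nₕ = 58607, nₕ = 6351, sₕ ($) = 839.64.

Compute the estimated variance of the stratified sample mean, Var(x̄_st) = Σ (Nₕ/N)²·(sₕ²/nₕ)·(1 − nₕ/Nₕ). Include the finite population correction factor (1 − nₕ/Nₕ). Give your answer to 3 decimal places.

N = 73347. Term for each stratum: Wₕ²sₕ²/nₕ·(1−nₕ/Nₕ).
Var(x̄_st) = 20.271334 + 63.192432 = 83.463766 → 83.464.

83.464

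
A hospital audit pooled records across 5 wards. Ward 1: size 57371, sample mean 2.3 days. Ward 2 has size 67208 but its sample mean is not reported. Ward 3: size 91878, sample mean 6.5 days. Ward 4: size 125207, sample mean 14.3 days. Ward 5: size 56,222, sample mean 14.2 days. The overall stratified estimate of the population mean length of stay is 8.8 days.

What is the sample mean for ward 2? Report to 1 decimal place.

N = 57371 + 67208 + 91878 + 125207 + 56222 = 397886.
Overall total = μ·N = 8.8·397886 = 3501396.8.
Subtract the known strata: 57371·2.3 + 91878·6.5 + 125207·14.3 + 56222·14.2 = 3317972.8.
Remaining total for ward 2: 3501396.8 − 3317972.8 = 183424.
Divide by its size: 183424 / 67208 = 2.729... → 2.7.

2.7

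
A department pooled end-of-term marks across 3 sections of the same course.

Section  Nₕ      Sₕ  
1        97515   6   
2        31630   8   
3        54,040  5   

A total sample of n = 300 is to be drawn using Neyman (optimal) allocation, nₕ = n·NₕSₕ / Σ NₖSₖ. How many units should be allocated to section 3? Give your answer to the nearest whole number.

Σ NₕSₕ = 97515·6 + 31630·8 + 54040·5 = 1108330.
Share for 3: 270200/1108330 = 0.24379.
n_3 = 300 × 0.24379 = 73.137... → 73.

73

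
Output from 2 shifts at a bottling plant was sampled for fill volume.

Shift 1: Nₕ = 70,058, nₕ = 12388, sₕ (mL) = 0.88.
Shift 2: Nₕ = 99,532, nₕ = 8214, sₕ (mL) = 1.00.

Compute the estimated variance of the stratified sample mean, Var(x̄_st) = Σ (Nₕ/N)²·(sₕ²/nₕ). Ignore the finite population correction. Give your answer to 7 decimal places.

N = 169590; Wₕ = Nₕ/N.
shift 1: (70058/169590)²·0.88²/12388 = 0.0000106679
shift 2: (99532/169590)²·1.00²/8214 = 0.0000419344
Sum = 0.0000526023 → 0.0000526.

0.0000526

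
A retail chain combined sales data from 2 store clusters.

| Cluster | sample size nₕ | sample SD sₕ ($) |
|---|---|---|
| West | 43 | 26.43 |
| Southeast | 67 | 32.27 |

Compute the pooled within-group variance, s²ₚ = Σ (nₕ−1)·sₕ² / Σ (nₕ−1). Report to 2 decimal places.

908.04

West: (43−1)·26.43² = 42·698.5449 = 29338.8858
Southeast: (67−1)·32.27² = 66·1041.3529 = 68729.2914
Numerator = 98068.1772; denominator = Σ(nₕ−1) = 108.
s²ₚ = 98068.1772/108 = 908.0387... → 908.04.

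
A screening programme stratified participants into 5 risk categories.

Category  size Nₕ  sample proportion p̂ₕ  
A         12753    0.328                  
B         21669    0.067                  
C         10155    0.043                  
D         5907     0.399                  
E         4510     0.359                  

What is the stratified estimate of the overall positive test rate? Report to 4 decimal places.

0.1827

N = 12753 + 21669 + 10155 + 5907 + 4510 = 54994.
Overall proportion = Σ (Nₕ/N)·p̂ₕ.
Σ Nₕp̂ₕ = 4182.984 + 1451.823 + 436.665 + 2356.893 + 1619.09 = 10047.455.
10047.455 / 54994 = 0.182701... → 0.1827.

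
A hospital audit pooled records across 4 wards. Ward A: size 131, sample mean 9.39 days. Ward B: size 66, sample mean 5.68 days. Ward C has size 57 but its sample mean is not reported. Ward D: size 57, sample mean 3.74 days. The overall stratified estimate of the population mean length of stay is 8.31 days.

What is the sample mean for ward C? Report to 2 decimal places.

N = 131 + 66 + 57 + 57 = 311.
Overall total = μ·N = 8.31·311 = 2584.41.
Subtract the known strata: 131·9.39 + 66·5.68 + 57·3.74 = 1818.15.
Remaining total for ward C: 2584.41 − 1818.15 = 766.26.
Divide by its size: 766.26 / 57 = 13.4432... → 13.44.

13.44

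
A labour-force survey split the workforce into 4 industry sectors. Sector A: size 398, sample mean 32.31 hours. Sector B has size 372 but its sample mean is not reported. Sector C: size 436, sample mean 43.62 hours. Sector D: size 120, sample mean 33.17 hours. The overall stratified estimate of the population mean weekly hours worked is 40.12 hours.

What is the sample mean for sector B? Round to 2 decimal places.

Σ Nₕx̄ₕ = N·μ, so 372·x̄_B = 1326·40.12 − (398·32.31 + 436·43.62 + 120·33.17).
= 53199.12 − 35858.1 = 17341.02.
x̄_B = 17341.02 / 372 = 46.6156... → 46.62.

46.62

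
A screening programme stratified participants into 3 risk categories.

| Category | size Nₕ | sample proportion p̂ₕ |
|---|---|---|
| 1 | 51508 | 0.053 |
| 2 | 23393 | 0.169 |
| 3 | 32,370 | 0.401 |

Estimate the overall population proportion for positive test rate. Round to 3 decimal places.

0.183

Wₕ = Nₕ/N with N = 107271: 0.4802, 0.2181, 0.3018.
p̂_st = 0.4802·0.053 + 0.2181·0.169 + 0.3018·0.401 ≈ 0.18331... → 0.183.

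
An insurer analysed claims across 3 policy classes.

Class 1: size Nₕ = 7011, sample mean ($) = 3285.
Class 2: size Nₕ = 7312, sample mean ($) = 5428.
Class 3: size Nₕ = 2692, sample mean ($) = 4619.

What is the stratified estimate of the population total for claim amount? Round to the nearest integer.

1: 7011·3285 = 23031135
2: 7312·5428 = 39689536
3: 2692·4619 = 12434348
τ̂ = Σ Nₕx̄ₕ = 75155019.

75155019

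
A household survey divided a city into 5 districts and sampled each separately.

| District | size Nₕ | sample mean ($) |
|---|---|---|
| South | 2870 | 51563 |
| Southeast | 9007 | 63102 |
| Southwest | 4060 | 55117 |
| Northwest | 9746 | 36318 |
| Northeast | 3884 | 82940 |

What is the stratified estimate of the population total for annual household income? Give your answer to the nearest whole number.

Estimate total by summing Nₕ·x̄ₕ over strata.
2870·51563 + 9007·63102 + 4060·55117 + 9746·36318 + 3884·82940 = 147985810 + 568359714 + 223775020 + 353955228 + 322138960 = 1616214732.

1616214732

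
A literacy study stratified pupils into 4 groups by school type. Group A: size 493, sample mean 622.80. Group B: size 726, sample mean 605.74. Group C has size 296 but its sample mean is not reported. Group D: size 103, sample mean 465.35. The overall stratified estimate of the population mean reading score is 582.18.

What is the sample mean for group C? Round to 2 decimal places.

497.39

N = 493 + 726 + 296 + 103 = 1618.
Overall total = μ·N = 582.18·1618 = 941967.24.
Subtract the known strata: 493·622.80 + 726·605.74 + 103·465.35 = 794738.69.
Remaining total for group C: 941967.24 − 794738.69 = 147228.55.
Divide by its size: 147228.55 / 296 = 497.3938... → 497.39.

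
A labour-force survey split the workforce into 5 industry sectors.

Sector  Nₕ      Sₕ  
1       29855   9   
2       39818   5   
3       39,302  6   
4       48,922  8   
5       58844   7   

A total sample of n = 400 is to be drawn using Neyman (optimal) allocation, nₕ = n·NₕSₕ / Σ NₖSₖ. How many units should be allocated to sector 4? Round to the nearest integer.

104

Σ NₕSₕ = 29855·9 + 39818·5 + 39302·6 + 48922·8 + 58844·7 = 1506881.
Share for 4: 391376/1506881 = 0.25973.
n_4 = 400 × 0.25973 = 103.890... → 104.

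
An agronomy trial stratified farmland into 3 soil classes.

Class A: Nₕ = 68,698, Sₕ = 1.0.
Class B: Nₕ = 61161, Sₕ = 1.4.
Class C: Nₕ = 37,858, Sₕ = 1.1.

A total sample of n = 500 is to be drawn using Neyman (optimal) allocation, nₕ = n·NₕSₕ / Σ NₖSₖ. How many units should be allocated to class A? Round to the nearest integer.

175

Σ NₕSₕ = 68698·1.0 + 61161·1.4 + 37858·1.1 = 195967.2.
Share for A: 68698/195967.2 = 0.35056.
n_A = 500 × 0.35056 = 175.279... → 175.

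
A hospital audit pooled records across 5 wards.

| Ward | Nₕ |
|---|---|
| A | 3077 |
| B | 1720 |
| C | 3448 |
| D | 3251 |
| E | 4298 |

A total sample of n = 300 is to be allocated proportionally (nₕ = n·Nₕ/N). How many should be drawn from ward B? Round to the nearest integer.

33

N = 3077 + 1720 + 3448 + 3251 + 4298 = 15794.
n_B = 300·1720/15794 = 32.671... → 33.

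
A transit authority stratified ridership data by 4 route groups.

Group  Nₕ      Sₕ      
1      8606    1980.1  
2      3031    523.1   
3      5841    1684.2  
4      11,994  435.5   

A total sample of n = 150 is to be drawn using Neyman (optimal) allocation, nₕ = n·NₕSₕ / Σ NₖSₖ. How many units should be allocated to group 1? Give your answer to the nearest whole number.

1: NₕSₕ = 8606·1980.1 = 17040740.6
2: NₕSₕ = 3031·523.1 = 1585516.1
3: NₕSₕ = 5841·1684.2 = 9837412.2
4: NₕSₕ = 11994·435.5 = 5223387
Σ NₕSₕ = 33687055.9.
n_1 = 150·17040740.6/33687055.9 = 75.878... → 76.

76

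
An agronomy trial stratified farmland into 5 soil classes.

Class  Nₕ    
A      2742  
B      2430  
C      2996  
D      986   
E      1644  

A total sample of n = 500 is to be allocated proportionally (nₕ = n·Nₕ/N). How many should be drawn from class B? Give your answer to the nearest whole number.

Share of class B = 2430/10798 = 0.22504.
Allocate 500 × 0.22504 = 112.521... → 113.

113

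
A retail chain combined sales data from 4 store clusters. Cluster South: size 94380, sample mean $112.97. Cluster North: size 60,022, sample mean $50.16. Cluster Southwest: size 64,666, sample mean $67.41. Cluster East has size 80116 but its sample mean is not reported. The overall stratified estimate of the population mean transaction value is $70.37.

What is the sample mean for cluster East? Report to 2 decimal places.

N = 94380 + 60022 + 64666 + 80116 = 299184.
Overall total = μ·N = 70.37·299184 = 21053578.08.
Subtract the known strata: 94380·112.97 + 60022·50.16 + 64666·67.41 = 18031947.18.
Remaining total for cluster East: 21053578.08 − 18031947.18 = 3021630.9.
Divide by its size: 3021630.9 / 80116 = 37.7157... → 37.72.

37.72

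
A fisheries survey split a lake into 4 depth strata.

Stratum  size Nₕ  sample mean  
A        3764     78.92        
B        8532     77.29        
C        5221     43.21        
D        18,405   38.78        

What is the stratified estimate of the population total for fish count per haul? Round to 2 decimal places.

A: 3764·78.92 = 297054.88
B: 8532·77.29 = 659438.28
C: 5221·43.21 = 225599.41
D: 18405·38.78 = 713745.9
τ̂ = Σ Nₕx̄ₕ = 1895838.47.

1895838.47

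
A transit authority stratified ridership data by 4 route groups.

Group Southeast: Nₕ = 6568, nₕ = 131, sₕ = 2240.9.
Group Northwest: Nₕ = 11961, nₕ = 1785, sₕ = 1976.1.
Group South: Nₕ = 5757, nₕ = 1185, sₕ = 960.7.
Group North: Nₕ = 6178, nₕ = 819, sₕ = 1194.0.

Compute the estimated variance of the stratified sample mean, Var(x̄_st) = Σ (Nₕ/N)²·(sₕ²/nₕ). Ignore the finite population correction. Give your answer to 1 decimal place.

N = 30464. Term for each stratum: Wₕ²sₕ²/nₕ.
Var(x̄_st) = 1781.8293 + 337.2413 + 27.8148 + 71.5891 = 2218.4744 → 2218.5.

2218.5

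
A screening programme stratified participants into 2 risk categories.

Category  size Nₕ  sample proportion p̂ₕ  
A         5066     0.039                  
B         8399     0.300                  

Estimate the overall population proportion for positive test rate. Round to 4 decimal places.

N = 5066 + 8399 = 13465.
Overall proportion = Σ (Nₕ/N)·p̂ₕ.
Σ Nₕp̂ₕ = 197.574 + 2519.7 = 2717.274.
2717.274 / 13465 = 0.201803... → 0.2018.

0.2018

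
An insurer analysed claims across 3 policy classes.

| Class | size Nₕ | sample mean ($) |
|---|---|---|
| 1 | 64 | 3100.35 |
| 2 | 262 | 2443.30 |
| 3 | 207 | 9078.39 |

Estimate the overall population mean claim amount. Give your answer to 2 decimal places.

N = 533; weights Wₕ = Nₕ/N = (0.1201, 0.4916, 0.3884).
x̄_st = Σ Wₕ·x̄ₕ = 0.1201·3100.35 + 0.4916·2443.30 + 0.3884·9078.39 ≈ 5099.0502...
→ 5099.05.

5099.05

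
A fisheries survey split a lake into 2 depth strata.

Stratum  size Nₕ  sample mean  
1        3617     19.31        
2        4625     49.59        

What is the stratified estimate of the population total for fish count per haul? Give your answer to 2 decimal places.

299198.02

Population total = Σ Nₕ·x̄ₕ (each stratum's size times its mean).
3617·19.31 + 4625·49.59 = 69844.27 + 229353.75 = 299198.02.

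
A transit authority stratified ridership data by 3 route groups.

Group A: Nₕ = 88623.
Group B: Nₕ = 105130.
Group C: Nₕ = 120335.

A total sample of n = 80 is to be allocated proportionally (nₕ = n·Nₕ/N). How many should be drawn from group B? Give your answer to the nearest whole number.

N = 88623 + 105130 + 120335 = 314088.
n_B = 80·105130/314088 = 26.777... → 27.

27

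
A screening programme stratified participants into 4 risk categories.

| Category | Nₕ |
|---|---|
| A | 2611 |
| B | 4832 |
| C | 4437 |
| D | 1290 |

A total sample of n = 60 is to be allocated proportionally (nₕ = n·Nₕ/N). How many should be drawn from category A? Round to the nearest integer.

12

Share of category A = 2611/13170 = 0.19825.
Allocate 60 × 0.19825 = 11.895... → 12.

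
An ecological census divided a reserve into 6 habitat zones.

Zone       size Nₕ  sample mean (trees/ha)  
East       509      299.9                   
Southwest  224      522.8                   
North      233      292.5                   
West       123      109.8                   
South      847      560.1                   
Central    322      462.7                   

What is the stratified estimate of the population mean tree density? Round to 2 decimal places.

431.71

x̄_st = (Σ Nₕx̄ₕ) / (Σ Nₕ) = (509·299.9 + 224·522.8 + 233·292.5 + 123·109.8 + 847·560.1 + 322·462.7) / 2258
= 974808.3 / 2258 = 431.7132... → 431.71.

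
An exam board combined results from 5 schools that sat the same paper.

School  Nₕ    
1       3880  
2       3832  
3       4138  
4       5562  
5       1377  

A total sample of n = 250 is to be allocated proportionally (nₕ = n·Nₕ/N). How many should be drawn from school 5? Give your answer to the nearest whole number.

N = 3880 + 3832 + 4138 + 5562 + 1377 = 18789.
n_5 = 250·1377/18789 = 18.322... → 18.

18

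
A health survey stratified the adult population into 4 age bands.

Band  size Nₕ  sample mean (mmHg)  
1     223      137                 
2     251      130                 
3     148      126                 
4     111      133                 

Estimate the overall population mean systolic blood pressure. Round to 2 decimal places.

131.78

N = 223 + 251 + 148 + 111 = 733.
Overall mean = Σ (Nₕ/N)·x̄ₕ — weight by population share, not a simple average.
Σ Nₕx̄ₕ = 223·137 + 251·130 + 148·126 + 111·133 = 30551 + 32630 + 18648 + 14763 = 96592.
Divide by N: 96592 / 733 = 131.7763... → 131.78.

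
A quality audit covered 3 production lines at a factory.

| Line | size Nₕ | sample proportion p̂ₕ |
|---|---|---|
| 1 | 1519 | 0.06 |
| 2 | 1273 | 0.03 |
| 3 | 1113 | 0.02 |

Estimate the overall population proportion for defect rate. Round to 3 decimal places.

N = 1519 + 1273 + 1113 = 3905.
Overall proportion = Σ (Nₕ/N)·p̂ₕ.
Σ Nₕp̂ₕ = 91.14 + 38.19 + 22.26 = 151.59.
151.59 / 3905 = 0.03882... → 0.039.

0.039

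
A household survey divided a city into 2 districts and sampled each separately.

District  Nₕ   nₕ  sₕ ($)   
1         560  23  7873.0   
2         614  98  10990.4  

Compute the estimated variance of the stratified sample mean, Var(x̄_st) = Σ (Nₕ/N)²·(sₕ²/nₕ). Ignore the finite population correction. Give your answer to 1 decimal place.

N = 1174; Wₕ = Nₕ/N.
district 1: (560/1174)²·7873.0²/23 = 613186.4185
district 2: (614/1174)²·10990.4²/98 = 337133.1596
Sum = 950319.5781 → 950319.6.

950319.6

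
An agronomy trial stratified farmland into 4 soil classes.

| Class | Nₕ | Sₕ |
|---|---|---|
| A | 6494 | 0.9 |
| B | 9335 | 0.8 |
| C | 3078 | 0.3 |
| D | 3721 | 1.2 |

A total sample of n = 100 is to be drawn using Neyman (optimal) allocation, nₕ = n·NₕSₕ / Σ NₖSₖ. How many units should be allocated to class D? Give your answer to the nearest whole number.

Σ NₕSₕ = 6494·0.9 + 9335·0.8 + 3078·0.3 + 3721·1.2 = 18701.2.
Share for D: 4465.2/18701.2 = 0.23877.
n_D = 100 × 0.23877 = 23.877... → 24.

24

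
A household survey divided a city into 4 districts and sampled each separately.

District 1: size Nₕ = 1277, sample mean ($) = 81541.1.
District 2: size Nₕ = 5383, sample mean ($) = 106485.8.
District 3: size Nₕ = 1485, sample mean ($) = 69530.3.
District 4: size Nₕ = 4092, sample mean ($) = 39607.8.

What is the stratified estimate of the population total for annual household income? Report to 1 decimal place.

942668659.2

Estimate total by summing Nₕ·x̄ₕ over strata.
1277·81541.1 + 5383·106485.8 + 1485·69530.3 + 4092·39607.8 = 104127984.7 + 573213061.4 + 103252495.5 + 162075117.6 = 942668659.2.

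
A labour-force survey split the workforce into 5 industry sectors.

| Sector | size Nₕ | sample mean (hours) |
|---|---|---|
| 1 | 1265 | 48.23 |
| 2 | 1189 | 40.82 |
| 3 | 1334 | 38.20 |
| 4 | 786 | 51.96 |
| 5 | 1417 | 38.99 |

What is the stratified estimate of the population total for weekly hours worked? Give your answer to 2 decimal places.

Population total = Σ Nₕ·x̄ₕ (each stratum's size times its mean).
1265·48.23 + 1189·40.82 + 1334·38.20 + 786·51.96 + 1417·38.99 = 61010.95 + 48534.98 + 50958.8 + 40840.56 + 55248.83 = 256594.12.

256594.12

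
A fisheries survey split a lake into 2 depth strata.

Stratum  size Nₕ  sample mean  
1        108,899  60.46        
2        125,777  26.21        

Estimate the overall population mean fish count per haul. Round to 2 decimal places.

42.10

N = 108899 + 125777 = 234676.
Overall mean = Σ (Nₕ/N)·x̄ₕ — weight by population share, not a simple average.
Σ Nₕx̄ₕ = 108899·60.46 + 125777·26.21 = 6584033.54 + 3296615.17 = 9880648.71.
Divide by N: 9880648.71 / 234676 = 42.1034... → 42.10.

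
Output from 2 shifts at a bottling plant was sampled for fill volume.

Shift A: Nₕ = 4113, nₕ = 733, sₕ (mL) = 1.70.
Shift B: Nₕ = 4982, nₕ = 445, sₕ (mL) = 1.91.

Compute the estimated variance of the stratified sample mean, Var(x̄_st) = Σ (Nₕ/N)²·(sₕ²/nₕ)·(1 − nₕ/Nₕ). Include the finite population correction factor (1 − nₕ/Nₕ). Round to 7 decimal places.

0.0029028

N = 9095. Term for each stratum: Wₕ²sₕ²/nₕ·(1−nₕ/Nₕ).
Var(x̄_st) = 0.0006626190 + 0.0022401331 = 0.0029027521 → 0.0029028.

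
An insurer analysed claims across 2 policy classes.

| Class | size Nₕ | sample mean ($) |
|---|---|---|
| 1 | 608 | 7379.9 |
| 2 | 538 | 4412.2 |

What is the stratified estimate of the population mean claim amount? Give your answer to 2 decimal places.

5986.69

N = 1146; weights Wₕ = Nₕ/N = (0.5305, 0.4695).
x̄_st = Σ Wₕ·x̄ₕ = 0.5305·7379.9 + 0.4695·4412.2 ≈ 5986.6866...
→ 5986.69.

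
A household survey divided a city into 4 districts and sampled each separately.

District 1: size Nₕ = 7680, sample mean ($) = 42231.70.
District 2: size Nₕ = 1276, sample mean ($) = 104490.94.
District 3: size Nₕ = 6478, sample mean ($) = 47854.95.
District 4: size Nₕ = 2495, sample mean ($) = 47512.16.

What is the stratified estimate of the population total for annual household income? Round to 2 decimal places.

886217100.74

1: 7680·42231.70 = 324339456
2: 1276·104490.94 = 133330439.44
3: 6478·47854.95 = 310004366.1
4: 2495·47512.16 = 118542839.2
τ̂ = Σ Nₕx̄ₕ = 886217100.74.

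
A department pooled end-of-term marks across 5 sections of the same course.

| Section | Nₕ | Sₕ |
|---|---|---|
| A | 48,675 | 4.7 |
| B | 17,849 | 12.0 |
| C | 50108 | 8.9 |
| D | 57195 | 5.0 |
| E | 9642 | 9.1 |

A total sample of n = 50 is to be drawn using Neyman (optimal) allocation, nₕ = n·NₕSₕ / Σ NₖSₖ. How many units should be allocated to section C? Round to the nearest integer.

18

A: NₕSₕ = 48675·4.7 = 228772.5
B: NₕSₕ = 17849·12.0 = 214188
C: NₕSₕ = 50108·8.9 = 445961.2
D: NₕSₕ = 57195·5.0 = 285975
E: NₕSₕ = 9642·9.1 = 87742.2
Σ NₕSₕ = 1262638.9.
n_C = 50·445961.2/1262638.9 = 17.660... → 18.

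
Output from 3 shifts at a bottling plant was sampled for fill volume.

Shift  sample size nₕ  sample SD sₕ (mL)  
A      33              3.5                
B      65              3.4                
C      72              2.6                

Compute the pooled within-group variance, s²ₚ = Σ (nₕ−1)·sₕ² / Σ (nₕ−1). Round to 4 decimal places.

9.6515

Degrees of freedom: 32 + 64 + 71 = 167.
Σ(nₕ−1)sₕ² = 32·12.25 + 64·11.56 + 71·6.76 = 1611.8.
s²ₚ = 1611.8 / 167 = 9.651497... → 9.6515.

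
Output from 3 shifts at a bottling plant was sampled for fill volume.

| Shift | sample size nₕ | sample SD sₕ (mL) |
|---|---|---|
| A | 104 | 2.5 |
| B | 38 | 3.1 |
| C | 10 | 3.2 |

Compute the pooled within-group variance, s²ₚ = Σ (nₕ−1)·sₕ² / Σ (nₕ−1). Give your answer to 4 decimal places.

A: (104−1)·2.5² = 103·6.25 = 643.75
B: (38−1)·3.1² = 37·9.61 = 355.57
C: (10−1)·3.2² = 9·10.24 = 92.16
Numerator = 1091.48; denominator = Σ(nₕ−1) = 149.
s²ₚ = 1091.48/149 = 7.325369... → 7.3254.

7.3254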